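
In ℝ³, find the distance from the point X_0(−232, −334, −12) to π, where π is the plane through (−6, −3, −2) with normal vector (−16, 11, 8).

5

The plane has equation n·(r − (−6, −3, −2)) = 0, i.e. n·r = 47.
Then n·(−232, −334, −12) − 47 = −105.
|n| = √(256 + 121 + 64) = 21, so the distance is |-105|/21 = 5.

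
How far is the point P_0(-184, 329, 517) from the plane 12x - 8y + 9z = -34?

9

Normal vector n = (12, -8, 9), and n·(-184, 329, 517) - (-34) = -153.
|n| = √(144 + 64 + 81) = 17, so the distance is |-153|/17 = 9.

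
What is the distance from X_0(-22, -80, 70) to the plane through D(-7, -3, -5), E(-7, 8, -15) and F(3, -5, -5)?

5/3

DE = (0, 11, -10) and DF = (10, -2, 0), so a normal is n = DE × DF = (-20, -100, -110).
Then n·(-22, -80, 70) - 990 = -250.
|n| = √(400 + 10000 + 12100) = 150, so the distance is |-250|/150 = 5/3.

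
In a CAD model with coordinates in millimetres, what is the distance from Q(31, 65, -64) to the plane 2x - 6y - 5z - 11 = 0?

19√65/65

d = |2·31 + (-6)·65 + (-5)·(-64) − 11| / √(4 + 36 + 25) = |-19| / √65 = 19√65/65.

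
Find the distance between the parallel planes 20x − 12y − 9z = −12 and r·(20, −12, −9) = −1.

With common normal n = (20, −12, −9) (|n| = 25), the distance is |(-12) − (-1)|/|n| = 11/25.

11/25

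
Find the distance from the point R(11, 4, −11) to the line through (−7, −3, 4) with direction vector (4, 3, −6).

7

Direction vector d = (4, 3, −6).
AP = (18, 7, −15); AP·d = 183, |AP|² = 598, |d|² = 61.
distance² = |AP|² − (AP·d)²/|d|² = 598 − 33489/61 = 49, so the distance is 7.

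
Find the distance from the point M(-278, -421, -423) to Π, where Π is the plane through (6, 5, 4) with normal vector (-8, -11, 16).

The plane has equation n·(r − (6, 5, 4)) = 0, i.e. n·r = -39.
n = (-8, -11, 16); n·P − (-39) = 126; |n| = 21; distance = 126/21 = 6.

6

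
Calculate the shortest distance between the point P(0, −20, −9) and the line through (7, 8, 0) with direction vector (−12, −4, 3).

Direction vector d = (−12, −4, 3).
AP = (−7, −28, −9); AP·d = 169, |AP|² = 914, |d|² = 169.
distance² = |AP|² − (AP·d)²/|d|² = 914 − 28561/169 = 745, so the distance is √745.

√745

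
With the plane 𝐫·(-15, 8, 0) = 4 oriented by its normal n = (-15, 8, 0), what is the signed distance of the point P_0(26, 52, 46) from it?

n·P_0 − 4 = 22.
|n| = 17, so the signed distance is 22/17.

22/17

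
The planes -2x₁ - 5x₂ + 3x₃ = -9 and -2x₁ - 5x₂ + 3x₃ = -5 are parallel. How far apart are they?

4/√38

Both planes have normal n = (-2, -5, 3), |n| = √38. Any point on the first plane is at distance |(-5) − (-9)|/|n| = 4/√38 = 2√38/19 from the second.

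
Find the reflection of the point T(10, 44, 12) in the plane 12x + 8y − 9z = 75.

n = (12, 8, −9), |n|² = 289, n·T − 75 = 289, so t = 289/289 = 1.
Foot F = T − 1·n = (−2, 36, 21); the reflection is 2F − T = (−14, 28, 30).

(-14, 28, 30)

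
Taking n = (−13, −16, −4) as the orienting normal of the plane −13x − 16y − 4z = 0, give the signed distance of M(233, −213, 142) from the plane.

n·M − 0 = -189.
|n| = 21, so the signed distance is -189/21 = -9.

-9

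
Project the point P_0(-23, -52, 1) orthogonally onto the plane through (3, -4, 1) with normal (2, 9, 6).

(-15, -16, 25)

n = (2, 9, 6), |n|² = 121, and n·P_0 − (-24) = -484.
t = -484/121 = -4, so the foot is P_0 − t·n = (-23, -52, 1) − (-4)·(2, 9, 6) = (-15, -16, 25).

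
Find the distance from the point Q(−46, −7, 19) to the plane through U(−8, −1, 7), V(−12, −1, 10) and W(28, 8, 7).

6/13

UV = (−4, 0, 3) and UW = (36, 9, 0), so a normal is n = UV × UW = (−27, 108, −36).
d = |(-27)·(-46) + 108·(-7) + (-36)·19 − (-144)| / √(729 + 11664 + 1296) = |-54| / 117 = 6/13.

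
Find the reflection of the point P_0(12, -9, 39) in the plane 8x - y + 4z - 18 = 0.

With n = (8, -1, 4), the signed offset is (n·P_0 − 18)/|n|² = 243/81 = 3.
P_0' = P_0 − 2t·n = (12, -9, 39) − 6·(8, -1, 4) = (-36, -3, 15).

(-36, -3, 15)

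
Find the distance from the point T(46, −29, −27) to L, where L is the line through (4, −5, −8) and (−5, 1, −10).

A direction vector is d = (−9, 6, −2).
AP = (42, −24, −19), and AP × d = (162, 255, 36).
|AP × d|² = 92565 and |d|² = 121, so the distance is √(92565/121) = √765 = 3√85.

3√85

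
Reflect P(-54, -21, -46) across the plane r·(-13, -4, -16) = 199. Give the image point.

(24, 3, 50)

n = (-13, -4, -16), |n|² = 441, n·P − 199 = 1323, so t = 1323/441 = 3.
Foot F = P − 3·n = (-15, -9, 2); the reflection is 2F − P = (24, 3, 50).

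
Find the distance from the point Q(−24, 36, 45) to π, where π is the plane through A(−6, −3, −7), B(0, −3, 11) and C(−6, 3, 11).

11√19/19

AB = (6, 0, 18) and AC = (0, 6, 18), so a normal is n = AB × AC = (−108, −108, 36).
Then n·(−24, 36, 45) − 720 = −396.
|n| = √(11664 + 11664 + 1296) = 36√19, so the distance is |-396|/(36√19) = 11√19/19.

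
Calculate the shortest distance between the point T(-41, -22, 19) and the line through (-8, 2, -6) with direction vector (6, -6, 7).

Direction vector d = (6, -6, 7).
AP = (-33, -24, 25); AP·d = 121, |AP|² = 2290, |d|² = 121.
distance² = |AP|² − (AP·d)²/|d|² = 2290 − 14641/121 = 2169, so the distance is 3√241.

3√241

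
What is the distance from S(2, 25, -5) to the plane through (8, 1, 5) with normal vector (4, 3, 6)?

The plane has equation n·(r − (8, 1, 5)) = 0, i.e. n·r = 65.
n = (4, 3, 6); n·P − 65 = -12; |n| = √61; distance = 12/√61 = 12√61/61.

12√61/61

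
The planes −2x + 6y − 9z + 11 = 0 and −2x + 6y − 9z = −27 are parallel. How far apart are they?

16/11

Both planes have normal n = (−2, 6, −9), |n| = 11. Any point on the first plane is at distance |(-27) − (-11)|/|n| = 16/11 from the second.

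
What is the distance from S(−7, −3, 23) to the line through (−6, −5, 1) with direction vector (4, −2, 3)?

√373

Direction vector d = (4, −2, 3).
AP = (−1, 2, 22), and AP × d = (50, 91, −6).
|AP × d|² = 10817 and |d|² = 29, so the distance is √(10817/29) = √373.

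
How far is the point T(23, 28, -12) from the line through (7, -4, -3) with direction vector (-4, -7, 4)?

√65

Direction vector d = (-4, -7, 4).
AP = (16, 32, -9), and AP × d = (65, -28, 16).
|AP × d|² = 5265 and |d|² = 81, so the distance is √(5265/81) = √65.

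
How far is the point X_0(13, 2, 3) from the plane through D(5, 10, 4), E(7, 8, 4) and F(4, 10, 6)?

DE = (2, −2, 0) and DF = (−1, 0, 2), so a normal is n = DE × DF = (−4, −4, −2).
n = (−4, −4, −2); n·P − (-68) = 2; |n| = 6; distance = 2/6 = 1/3.

1/3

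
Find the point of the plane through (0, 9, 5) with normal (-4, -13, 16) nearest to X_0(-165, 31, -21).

The perpendicular from X_0 has direction n = (-4, -13, 16): r = (-165, 31, -21) + t(-4, -13, 16).
Substitute into the plane: n·(X_0 + tn) = -37 gives -79 + 441t = -37, so t = 2/21.
Foot = (-165, 31, -21) + (2/21)·(-4, -13, 16) = (-3473/21, 625/21, -409/21).

(-3473/21, 625/21, -409/21)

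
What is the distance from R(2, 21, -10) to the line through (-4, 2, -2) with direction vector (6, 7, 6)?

Direction vector d = (6, 7, 6).
AP = (6, 19, -8); AP·d = 121, |AP|² = 461, |d|² = 121.
distance² = |AP|² − (AP·d)²/|d|² = 461 − 14641/121 = 340, so the distance is 2√85.

2√85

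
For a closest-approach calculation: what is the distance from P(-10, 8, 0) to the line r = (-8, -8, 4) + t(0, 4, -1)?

Direction vector d = (0, 4, -1).
AP = (-2, 16, -4), and AP × d = (0, -2, -8).
|AP × d|² = 68 and |d|² = 17, so the distance is √(68/17) = √4 = 2.

2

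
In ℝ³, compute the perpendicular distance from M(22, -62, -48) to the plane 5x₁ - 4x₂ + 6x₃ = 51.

19√77/77

d = |5·22 + (-4)·(-62) + 6·(-48) − 51| / √(25 + 16 + 36) = |19| / √77 = 19√77/77.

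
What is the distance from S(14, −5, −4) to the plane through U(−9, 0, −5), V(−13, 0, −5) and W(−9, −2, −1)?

9√5/5

UV = (−4, 0, 0) and UW = (0, −2, 4), so a normal is n = UV × UW = (0, 16, 8).
n = (0, 16, 8); n·P − (-40) = -72; |n| = 8√5; distance = 72/(8√5) = 9/√5.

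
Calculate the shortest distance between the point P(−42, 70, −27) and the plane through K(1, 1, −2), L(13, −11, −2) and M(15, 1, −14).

KL = (12, −12, 0) and KM = (14, 0, −12), so a normal is n = KL × KM = (144, 144, 168).
Then n·(−42, 70, −27) − (−48) = −456.
|n| = √(20736 + 20736 + 28224) = 264, so the distance is |-456|/264 = 19/11.

19/11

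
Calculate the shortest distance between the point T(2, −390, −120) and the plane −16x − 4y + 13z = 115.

n = (−16, −4, 13); n·P − 115 = -147; |n| = 21; distance = 147/21 = 7.

7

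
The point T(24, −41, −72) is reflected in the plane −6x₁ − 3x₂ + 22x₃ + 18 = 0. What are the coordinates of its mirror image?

(-12, -59, 60)

With n = (−6, −3, 22), the signed offset is (n·T − (-18))/|n|² = -1587/529 = -3.
T' = T − 2t·n = (24, −41, −72) − (-6)·(−6, −3, 22) = (−12, −59, 60).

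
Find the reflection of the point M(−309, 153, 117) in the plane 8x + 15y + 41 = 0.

(-5125/17, 2841/17, 117)

With n = (8, 15, 0), the signed offset is (n·M − (-41))/|n|² = -136/289 = -8/17.
M' = M − 2t·n = (−309, 153, 117) − (-16/17)·(8, 15, 0) = (−5125/17, 2841/17, 117).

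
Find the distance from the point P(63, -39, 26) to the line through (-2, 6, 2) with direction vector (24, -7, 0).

√1201

Direction vector d = (24, -7, 0).
AP = (65, -45, 24); AP·d = 1875, |AP|² = 6826, |d|² = 625.
distance² = |AP|² − (AP·d)²/|d|² = 6826 − 3515625/625 = 1201, so the distance is √1201.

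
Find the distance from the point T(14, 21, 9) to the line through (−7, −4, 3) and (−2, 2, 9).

A direction vector is d = (5, 6, 6).
AP = (21, 25, 6), and AP × d = (114, −96, 1).
|AP × d|² = 22213 and |d|² = 97, so the distance is √(22213/97) = √229.

√229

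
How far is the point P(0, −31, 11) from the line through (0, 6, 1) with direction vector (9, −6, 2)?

Direction vector d = (9, −6, 2).
AP = (0, −37, 10), and AP × d = (−14, 90, 333).
|AP × d|² = 119185 and |d|² = 121, so the distance is √(119185/121) = √985.

√985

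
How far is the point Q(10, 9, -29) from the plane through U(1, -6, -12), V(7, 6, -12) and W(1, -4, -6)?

4√46/23

UV = (6, 12, 0) and UW = (0, 2, 6), so a normal is n = UV × UW = (72, -36, 12).
d = |72·10 + (-36)·9 + 12·(-29) − 144| / √(5184 + 1296 + 144) = |-96| / (12√46) = 8/√46.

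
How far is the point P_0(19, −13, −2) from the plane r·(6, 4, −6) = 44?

15√22/22

d = |6·19 + 4·(-13) + (-6)·(-2) − 44| / √(36 + 16 + 36) = |30| / (2√22) = 15/√22.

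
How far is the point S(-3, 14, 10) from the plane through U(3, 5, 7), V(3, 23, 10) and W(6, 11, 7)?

3√41/41

UV = (0, 18, 3) and UW = (3, 6, 0), so a normal is n = UV × UW = (-18, 9, -54).
Then n·(-3, 14, 10) - (-387) = 27.
|n| = √(324 + 81 + 2916) = 9√41, so the distance is |27|/(9√41) = 3/√41.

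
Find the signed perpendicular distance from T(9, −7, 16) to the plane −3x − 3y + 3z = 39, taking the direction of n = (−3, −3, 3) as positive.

n·T − 39 = 3.
|n| = 3√3, so the signed distance is 1/√3.

1/√3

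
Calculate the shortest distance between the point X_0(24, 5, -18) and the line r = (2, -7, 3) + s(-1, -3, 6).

3√37

Direction vector d = (-1, -3, 6).
AP = (22, 12, -21), and AP × d = (9, -111, -54).
|AP × d|² = 15318 and |d|² = 46, so the distance is √(15318/46) = √333 = 3√37.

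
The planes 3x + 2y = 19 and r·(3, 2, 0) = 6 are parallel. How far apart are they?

√13

With common normal n = (3, 2, 0) (|n| = √13), the distance is |19 − 6|/|n| = 13/√13 = √13.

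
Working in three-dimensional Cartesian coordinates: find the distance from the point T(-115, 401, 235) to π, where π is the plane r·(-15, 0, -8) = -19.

d = |(-15)·(-115) + (-8)·235 − (-19)| / √(225 + 0 + 64) = |-136| / 17 = 8.

8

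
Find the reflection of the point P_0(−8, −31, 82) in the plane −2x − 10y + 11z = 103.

(12, 69, -28)

With n = (−2, −10, 11), the signed offset is (n·P_0 − 103)/|n|² = 1125/225 = 5.
P_0' = P_0 − 2t·n = (−8, −31, 82) − 10·(−2, −10, 11) = (12, 69, −28).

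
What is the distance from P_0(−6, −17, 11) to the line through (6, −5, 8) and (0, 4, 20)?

A direction vector is d = (−6, 9, 12).
AP = (−12, −12, 3); AP·d = 0, |AP|² = 297, |d|² = 261.
distance² = |AP|² − (AP·d)²/|d|² = 297 − 0/261 = 297, so the distance is 3√33.

3√33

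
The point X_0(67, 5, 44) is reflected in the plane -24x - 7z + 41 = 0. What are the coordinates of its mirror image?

(-77, 5, 2)

n = (-24, 0, -7), |n|² = 625, n·X_0 − (-41) = -1875, so t = -1875/625 = -3.
Foot F = X_0 − (-3)·n = (-5, 5, 23); the reflection is 2F − X_0 = (-77, 5, 2).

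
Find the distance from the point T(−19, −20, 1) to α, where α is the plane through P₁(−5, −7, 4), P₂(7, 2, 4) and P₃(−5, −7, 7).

2

P₁P₂ = (12, 9, 0) and P₁P₃ = (0, 0, 3), so a normal is n = P₁P₂ × P₁P₃ = (27, −36, 0).
d = |27·(-19) + (-36)·(-20) − 117| / √(729 + 1296 + 0) = |90| / 45 = 2.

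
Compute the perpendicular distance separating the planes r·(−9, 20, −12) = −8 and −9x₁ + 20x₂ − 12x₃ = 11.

With common normal n = (−9, 20, −12) (|n| = 25), the distance is |(-8) − 11|/|n| = 19/25.

19/25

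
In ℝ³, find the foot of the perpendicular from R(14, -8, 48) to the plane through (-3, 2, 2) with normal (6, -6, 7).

(-10, 16, 20)

The perpendicular from R has direction n = (6, -6, 7): r = (14, -8, 48) + t(6, -6, 7).
Substitute into the plane: n·(R + tn) = -16 gives 468 + 121t = -16, so t = -4.
Foot = (14, -8, 48) + (-4)·(6, -6, 7) = (-10, 16, 20).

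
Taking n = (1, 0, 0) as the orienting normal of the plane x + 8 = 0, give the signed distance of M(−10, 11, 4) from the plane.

-2

n·M − (-8) = -2.
|n| = 1, so the signed distance is -2/1 = -2.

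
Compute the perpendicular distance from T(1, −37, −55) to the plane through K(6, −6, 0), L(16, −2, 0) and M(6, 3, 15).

KL = (10, 4, 0) and KM = (0, 9, 15), so a normal is n = KL × KM = (60, −150, 90).
d = |60·1 + (-150)·(-37) + 90·(-55) − 1260| / √(3600 + 22500 + 8100) = |-600| / (30√38) = 20/√38.

20/√38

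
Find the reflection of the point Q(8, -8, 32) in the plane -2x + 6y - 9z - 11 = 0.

(-4, 28, -22)

With n = (-2, 6, -9), the signed offset is (n·Q − 11)/|n|² = -363/121 = -3.
Q' = Q − 2t·n = (8, -8, 32) − (-6)·(-2, 6, -9) = (-4, 28, -22).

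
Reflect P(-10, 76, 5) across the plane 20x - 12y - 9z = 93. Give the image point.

(70, 28, -31)

With n = (20, -12, -9), the signed offset is (n·P − 93)/|n|² = -1250/625 = -2.
P' = P − 2t·n = (-10, 76, 5) − (-4)·(20, -12, -9) = (70, 28, -31).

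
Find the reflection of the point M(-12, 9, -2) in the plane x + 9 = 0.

(-6, 9, -2)

n = (1, 0, 0), |n|² = 1, n·M − (-9) = -3, so t = -3/1 = -3.
Foot F = M − (-3)·n = (-9, 9, -2); the reflection is 2F − M = (-6, 9, -2).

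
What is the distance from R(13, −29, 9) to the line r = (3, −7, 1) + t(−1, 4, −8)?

18

Direction vector d = (−1, 4, −8).
AP = (10, −22, 8); AP·d = -162, |AP|² = 648, |d|² = 81.
distance² = |AP|² − (AP·d)²/|d|² = 648 − 26244/81 = 324, so the distance is 18.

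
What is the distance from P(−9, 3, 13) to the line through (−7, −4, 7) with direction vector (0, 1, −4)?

6√2

Direction vector d = (0, 1, −4).
AP = (−2, 7, 6); AP·d = -17, |AP|² = 89, |d|² = 17.
distance² = |AP|² − (AP·d)²/|d|² = 89 − 289/17 = 72, so the distance is 6√2.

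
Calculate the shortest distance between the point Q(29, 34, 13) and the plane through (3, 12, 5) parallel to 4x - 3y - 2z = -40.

22/√29

Parallel planes share the normal n = (4, -3, -2); since (3, 12, 5) lies on the plane, its equation is 4x - 3y - 2z = -34.
d = |4·29 + (-3)·34 + (-2)·13 − (-34)| / √(16 + 9 + 4) = |22| / √29 = 22√29/29.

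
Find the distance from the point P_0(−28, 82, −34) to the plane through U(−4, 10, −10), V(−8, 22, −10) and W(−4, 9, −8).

UV = (−4, 12, 0) and UW = (0, −1, 2), so a normal is n = UV × UW = (24, 8, 4).
Then n·(−28, 82, −34) − (−56) = −96.
|n| = √(576 + 64 + 16) = 4√41, so the distance is |-96|/(4√41) = 24/√41.

24√41/41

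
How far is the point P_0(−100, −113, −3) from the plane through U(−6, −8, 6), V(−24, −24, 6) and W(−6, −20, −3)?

5

UV = (−18, −16, 0) and UW = (0, −12, −9), so a normal is n = UV × UW = (144, −162, 216).
n = (144, −162, 216); n·P − 1728 = 1530; |n| = 306; distance = 1530/306 = 5.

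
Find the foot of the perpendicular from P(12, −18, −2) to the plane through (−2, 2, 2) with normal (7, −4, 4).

n = (7, −4, 4), |n|² = 81, and n·P − (-14) = 162.
t = 162/81 = 2, so the foot is P − t·n = (12, −18, −2) − 2·(7, −4, 4) = (−2, −10, −10).

(-2, -10, -10)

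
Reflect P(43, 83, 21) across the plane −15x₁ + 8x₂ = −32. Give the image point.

n = (−15, 8, 0), |n|² = 289, n·P − (-32) = 51, so t = 51/289 = 3/17.
Foot F = P − (3/17)·n = (776/17, 1387/17, 21); the reflection is 2F − P = (821/17, 1363/17, 21).

(821/17, 1363/17, 21)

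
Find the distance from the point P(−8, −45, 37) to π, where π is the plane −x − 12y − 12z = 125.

d = |(-1)·(-8) + (-12)·(-45) + (-12)·37 − 125| / √(1 + 144 + 144) = |-21| / 17 = 21/17.

21/17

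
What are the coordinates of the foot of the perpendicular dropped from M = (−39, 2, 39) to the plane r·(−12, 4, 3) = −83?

The perpendicular from M has direction n = (−12, 4, 3): r = (−39, 2, 39) + μ(−12, 4, 3).
Substitute into the plane: n·(M + μn) = -83 gives 593 + 169μ = -83, so μ = -4.
Foot = (−39, 2, 39) + (-4)·(−12, 4, 3) = (9, −14, 27).

(9, -14, 27)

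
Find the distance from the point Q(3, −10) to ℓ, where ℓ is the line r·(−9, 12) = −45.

34/5

d = |(-9)·3 + 12·(-10) − (-45)| / √(81 + 144) = |-102|/15 = 34/5.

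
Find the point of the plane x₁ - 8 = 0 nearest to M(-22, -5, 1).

(8, -5, 1)

The perpendicular from M has direction n = (1, 0, 0): r = (-22, -5, 1) + λ(1, 0, 0).
Substitute into the plane: n·(M + λn) = 8 gives -22 + 1λ = 8, so λ = 30.
Foot = (-22, -5, 1) + 30·(1, 0, 0) = (8, -5, 1).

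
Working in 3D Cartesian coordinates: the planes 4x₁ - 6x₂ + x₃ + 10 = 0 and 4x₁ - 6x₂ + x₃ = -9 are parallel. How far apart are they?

1/√53

Both planes have normal n = (4, -6, 1), |n| = √53. Any point on the first plane is at distance |(-9) − (-10)|/|n| = 1/√53 = √53/53 from the second.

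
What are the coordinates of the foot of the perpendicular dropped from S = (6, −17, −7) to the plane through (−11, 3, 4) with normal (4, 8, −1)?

The perpendicular from S has direction n = (4, 8, −1): r = (6, −17, −7) + t(4, 8, −1).
Substitute into the plane: n·(S + tn) = -24 gives -105 + 81t = -24, so t = 1.
Foot = (6, −17, −7) + 1·(4, 8, −1) = (10, −9, −8).

(10, -9, -8)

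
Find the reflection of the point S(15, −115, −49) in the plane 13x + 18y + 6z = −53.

n = (13, 18, 6), |n|² = 529, n·S − (-53) = -2116, so t = -2116/529 = -4.
Foot F = S − (-4)·n = (67, −43, −25); the reflection is 2F − S = (119, 29, −1).

(119, 29, -1)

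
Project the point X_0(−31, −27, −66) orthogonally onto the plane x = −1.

The perpendicular from X_0 has direction n = (1, 0, 0): r = (−31, −27, −66) + μ(1, 0, 0).
Substitute into the plane: n·(X_0 + μn) = -1 gives -31 + 1μ = -1, so μ = 30.
Foot = (−31, −27, −66) + 30·(1, 0, 0) = (−1, −27, −66).

(-1, -27, -66)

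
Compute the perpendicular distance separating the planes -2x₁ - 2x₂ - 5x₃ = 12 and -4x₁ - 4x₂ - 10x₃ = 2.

Divide the second equation by 2 to match normals: -2x₁ - 2x₂ - 5x₃ = 1.
With common normal n = (-2, -2, -5) (|n| = √33), the distance is |12 − 1|/|n| = 11/√33.

11/√33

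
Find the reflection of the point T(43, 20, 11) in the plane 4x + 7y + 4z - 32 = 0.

(11, -36, -21)

With n = (4, 7, 4), the signed offset is (n·T − 32)/|n|² = 324/81 = 4.
T' = T − 2t·n = (43, 20, 11) − 8·(4, 7, 4) = (11, -36, -21).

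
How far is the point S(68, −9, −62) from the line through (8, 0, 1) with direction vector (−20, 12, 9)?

Direction vector d = (−20, 12, 9).
AP = (60, −9, −63); AP·d = -1875, |AP|² = 7650, |d|² = 625.
distance² = |AP|² − (AP·d)²/|d|² = 7650 − 3515625/625 = 2025, so the distance is 45.

45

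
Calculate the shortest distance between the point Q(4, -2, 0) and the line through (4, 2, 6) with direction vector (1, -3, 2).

2√13

Direction vector d = (1, -3, 2).
AP = (0, -4, -6), and AP × d = (-26, -6, 4).
|AP × d|² = 728 and |d|² = 14, so the distance is √(728/14) = √52 = 2√13.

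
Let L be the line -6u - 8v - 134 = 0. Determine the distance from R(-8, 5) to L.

63/5

The normal to the line is n = (-6, -8) with |n| = 10.
|n·R − 134| = |8 − 134| = 126, so the distance is 126/10 = 63/5.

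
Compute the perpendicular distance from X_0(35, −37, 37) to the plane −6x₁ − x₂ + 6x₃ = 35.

14/√73

Normal vector n = (−6, −1, 6), and n·(35, −37, 37) − 35 = 14.
|n| = √(36 + 1 + 36) = √73, so the distance is |14|/√73 = 14/√73.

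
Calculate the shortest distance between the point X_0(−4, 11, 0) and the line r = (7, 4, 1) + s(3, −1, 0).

√11

Direction vector d = (3, −1, 0).
AP = (−11, 7, −1), and AP × d = (−1, −3, −10).
|AP × d|² = 110 and |d|² = 10, so the distance is √(110/10) = √11.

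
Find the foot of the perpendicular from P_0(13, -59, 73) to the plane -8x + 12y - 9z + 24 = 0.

The perpendicular from P_0 has direction n = (-8, 12, -9): r = (13, -59, 73) + μ(-8, 12, -9).
Substitute into the plane: n·(P_0 + μn) = -24 gives -1469 + 289μ = -24, so μ = 5.
Foot = (13, -59, 73) + 5·(-8, 12, -9) = (-27, 1, 28).

(-27, 1, 28)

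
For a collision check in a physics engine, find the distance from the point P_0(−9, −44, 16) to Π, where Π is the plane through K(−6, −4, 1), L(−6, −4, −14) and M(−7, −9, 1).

25√26/26

KL = (0, 0, −15) and KM = (−1, −5, 0), so a normal is n = KL × KM = (−75, 15, 0).
Then n·(−9, −44, 16) − 390 = −375.
|n| = √(5625 + 225 + 0) = 15√26, so the distance is |-375|/(15√26) = 25/√26.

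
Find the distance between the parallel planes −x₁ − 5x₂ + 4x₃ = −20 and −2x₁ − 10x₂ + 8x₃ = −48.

4/√42

Divide the second equation by 2 to match normals: −x₁ − 5x₂ + 4x₃ = -24.
Both planes have normal n = (−1, −5, 4), |n| = √42. Any point on the first plane is at distance |(-24) − (-20)|/|n| = 4/√42 from the second.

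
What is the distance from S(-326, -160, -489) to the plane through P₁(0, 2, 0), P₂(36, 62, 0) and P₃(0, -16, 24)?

7

P₁P₂ = (36, 60, 0) and P₁P₃ = (0, -18, 24), so a normal is n = P₁P₂ × P₁P₃ = (1440, -864, -648).
d = |1440·(-326) + (-864)·(-160) + (-648)·(-489) − (-1728)| / √(2073600 + 746496 + 419904) = |-12600| / 1800 = 7.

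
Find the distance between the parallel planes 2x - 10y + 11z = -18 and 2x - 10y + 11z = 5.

Both planes have normal n = (2, -10, 11), |n| = 15. Any point on the first plane is at distance |5 − (-18)|/|n| = 23/15 from the second.

23/15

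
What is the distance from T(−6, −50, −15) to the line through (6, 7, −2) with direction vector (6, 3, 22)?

Direction vector d = (6, 3, 22).
AP = (−12, −57, −13); AP·d = -529, |AP|² = 3562, |d|² = 529.
distance² = |AP|² − (AP·d)²/|d|² = 3562 − 279841/529 = 3033, so the distance is 3√337.

3√337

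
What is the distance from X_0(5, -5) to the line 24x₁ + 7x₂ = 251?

166/25

d = |24·5 + 7·(-5) − 251| / √(576 + 49) = |-166|/25 = 166/25.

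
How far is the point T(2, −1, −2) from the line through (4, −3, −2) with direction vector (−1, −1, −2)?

2√2

Direction vector d = (−1, −1, −2).
AP = (−2, 2, 0); AP·d = 0, |AP|² = 8, |d|² = 6.
distance² = |AP|² − (AP·d)²/|d|² = 8 − 0/6 = 8, so the distance is 2√2.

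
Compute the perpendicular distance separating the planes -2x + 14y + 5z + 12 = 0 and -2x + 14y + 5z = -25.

Both planes have normal n = (-2, 14, 5), |n| = 15. Any point on the first plane is at distance |(-25) − (-12)|/|n| = 13/15 from the second.

13/15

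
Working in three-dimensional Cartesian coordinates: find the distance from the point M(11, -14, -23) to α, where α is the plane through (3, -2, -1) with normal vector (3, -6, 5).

14/√70

The plane has equation n·(r − (3, -2, -1)) = 0, i.e. n·r = 16.
Then n·(11, -14, -23) - 16 = -14.
|n| = √(9 + 36 + 25) = √70, so the distance is |-14|/√70 = 14/√70.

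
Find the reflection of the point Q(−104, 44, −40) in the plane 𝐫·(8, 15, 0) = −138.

With n = (8, 15, 0), the signed offset is (n·Q − (-138))/|n|² = -34/289 = -2/17.
Q' = Q − 2t·n = (−104, 44, −40) − (-4/17)·(8, 15, 0) = (−1736/17, 808/17, −40).

(-1736/17, 808/17, -40)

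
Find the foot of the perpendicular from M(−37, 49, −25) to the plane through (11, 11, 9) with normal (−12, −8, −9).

The perpendicular from M has direction n = (−12, −8, −9): r = (−37, 49, −25) + μ(−12, −8, −9).
Substitute into the plane: n·(M + μn) = -301 gives 277 + 289μ = -301, so μ = -2.
Foot = (−37, 49, −25) + (-2)·(−12, −8, −9) = (−13, 65, −7).

(-13, 65, -7)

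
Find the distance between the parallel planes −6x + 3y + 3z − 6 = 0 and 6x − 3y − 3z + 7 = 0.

Divide the second equation by -1 to match normals: −6x + 3y + 3z = 7.
Both planes have normal n = (−6, 3, 3), |n| = 3√6. Any point on the first plane is at distance |7 − 6|/|n| = 1/(3√6) from the second.

1/(3√6)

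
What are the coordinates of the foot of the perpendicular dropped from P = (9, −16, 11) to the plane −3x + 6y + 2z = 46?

The perpendicular from P has direction n = (−3, 6, 2): r = (9, −16, 11) + t(−3, 6, 2).
Substitute into the plane: n·(P + tn) = 46 gives -101 + 49t = 46, so t = 3.
Foot = (9, −16, 11) + 3·(−3, 6, 2) = (0, 2, 17).

(0, 2, 17)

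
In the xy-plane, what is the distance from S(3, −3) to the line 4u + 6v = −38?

The normal to the line is n = (4, 6) with |n| = 2√13.
|n·S − (-38)| = |-6 − (-38)| = 32, so the distance is 32/(2√13) = 16√13/13.

16/√13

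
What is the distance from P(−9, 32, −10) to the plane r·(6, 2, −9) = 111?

1

n = (6, 2, −9); n·P − 111 = -11; |n| = 11; distance = 11/11 = 1.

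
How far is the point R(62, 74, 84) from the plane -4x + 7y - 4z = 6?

8

n = (-4, 7, -4); n·P − 6 = -72; |n| = 9; distance = 72/9 = 8.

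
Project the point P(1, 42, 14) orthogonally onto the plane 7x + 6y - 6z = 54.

(-6, 36, 20)

n = (7, 6, -6), |n|² = 121, and n·P − 54 = 121.
t = 121/121 = 1, so the foot is P − t·n = (1, 42, 14) − 1·(7, 6, -6) = (-6, 36, 20).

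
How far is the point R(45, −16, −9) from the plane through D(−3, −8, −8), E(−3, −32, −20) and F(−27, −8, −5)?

DE = (0, −24, −12) and DF = (−24, 0, 3), so a normal is n = DE × DF = (−72, 288, −576).
n = (−72, 288, −576); n·P − 2520 = -5184; |n| = 648; distance = 5184/648 = 8.

8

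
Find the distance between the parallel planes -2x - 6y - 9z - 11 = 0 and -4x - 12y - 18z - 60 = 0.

Divide the second equation by 2 to match normals: -2x - 6y - 9z = 30.
Both planes have normal n = (-2, -6, -9), |n| = 11. Any point on the first plane is at distance |30 − 11|/|n| = 19/11 from the second.

19/11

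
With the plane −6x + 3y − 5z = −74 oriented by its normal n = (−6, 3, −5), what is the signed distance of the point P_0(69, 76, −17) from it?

n·P_0 − (-74) = -27.
|n| = √70, so the signed distance is -27/√70.

-27/√70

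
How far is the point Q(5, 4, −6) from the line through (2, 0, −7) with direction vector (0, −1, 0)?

Direction vector d = (0, −1, 0).
AP = (3, 4, 1); AP·d = -4, |AP|² = 26, |d|² = 1.
distance² = |AP|² − (AP·d)²/|d|² = 26 − 16/1 = 10, so the distance is √10.

√10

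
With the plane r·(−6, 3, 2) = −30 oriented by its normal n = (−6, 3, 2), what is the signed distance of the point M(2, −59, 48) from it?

n·M − (-30) = -63.
|n| = 7, so the signed distance is -63/7 = -9.

-9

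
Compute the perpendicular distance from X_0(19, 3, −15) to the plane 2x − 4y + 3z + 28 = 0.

d = |2·19 + (-4)·3 + 3·(-15) − (-28)| / √(4 + 16 + 9) = |9| / √29 = 9/√29.

9/√29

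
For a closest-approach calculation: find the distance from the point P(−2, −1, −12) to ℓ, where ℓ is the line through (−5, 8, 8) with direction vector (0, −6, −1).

3√38

Direction vector d = (0, −6, −1).
AP = (3, −9, −20); AP·d = 74, |AP|² = 490, |d|² = 37.
distance² = |AP|² − (AP·d)²/|d|² = 490 − 5476/37 = 342, so the distance is 3√38.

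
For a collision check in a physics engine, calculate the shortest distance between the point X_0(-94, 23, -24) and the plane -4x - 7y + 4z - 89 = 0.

10/3

d = |(-4)·(-94) + (-7)·23 + 4·(-24) − 89| / √(16 + 49 + 16) = |30| / 9 = 10/3.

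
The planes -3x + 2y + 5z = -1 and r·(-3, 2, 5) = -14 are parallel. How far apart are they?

Both planes have normal n = (-3, 2, 5), |n| = √38. Any point on the first plane is at distance |(-14) − (-1)|/|n| = 13/√38 = 13√38/38 from the second.

13/√38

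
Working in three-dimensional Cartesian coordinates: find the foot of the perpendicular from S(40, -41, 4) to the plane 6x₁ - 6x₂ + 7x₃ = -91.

(10, -11, -31)

The perpendicular from S has direction n = (6, -6, 7): r = (40, -41, 4) + λ(6, -6, 7).
Substitute into the plane: n·(S + λn) = -91 gives 514 + 121λ = -91, so λ = -5.
Foot = (40, -41, 4) + (-5)·(6, -6, 7) = (10, -11, -31).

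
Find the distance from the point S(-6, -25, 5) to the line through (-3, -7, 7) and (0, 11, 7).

2

A direction vector is d = (3, 18, 0).
AP = (-3, -18, -2); AP·d = -333, |AP|² = 337, |d|² = 333.
distance² = |AP|² − (AP·d)²/|d|² = 337 − 110889/333 = 4, so the distance is 2.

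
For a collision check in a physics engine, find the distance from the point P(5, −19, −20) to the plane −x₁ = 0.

5

d = |(-1)·5 − 0| / √(1 + 0 + 0) = |-5| / 1 = 5.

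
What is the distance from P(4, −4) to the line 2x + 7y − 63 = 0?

d = |2·4 + 7·(-4) − 63| / √(4 + 49) = |-83|/√53 = 83/√53.

83/√53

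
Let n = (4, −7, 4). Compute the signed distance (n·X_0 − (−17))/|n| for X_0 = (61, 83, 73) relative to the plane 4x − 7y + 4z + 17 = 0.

-28/9

n·X_0 − (-17) = -28.
|n| = 9, so the signed distance is -28/9.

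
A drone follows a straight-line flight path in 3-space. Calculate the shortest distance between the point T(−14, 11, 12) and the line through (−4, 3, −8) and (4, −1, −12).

A direction vector is d = (8, −4, −4).
AP = (−10, 8, 20); AP·d = -192, |AP|² = 564, |d|² = 96.
distance² = |AP|² − (AP·d)²/|d|² = 564 − 36864/96 = 180, so the distance is 6√5.

6√5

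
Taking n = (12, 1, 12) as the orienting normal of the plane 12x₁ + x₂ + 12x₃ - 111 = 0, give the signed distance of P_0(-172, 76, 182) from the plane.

n·P_0 − 111 = 85.
|n| = 17, so the signed distance is 85/17 = 5.

5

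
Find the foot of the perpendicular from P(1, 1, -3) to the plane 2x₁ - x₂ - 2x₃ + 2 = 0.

The perpendicular from P has direction n = (2, -1, -2): r = (1, 1, -3) + λ(2, -1, -2).
Substitute into the plane: n·(P + λn) = -2 gives 7 + 9λ = -2, so λ = -1.
Foot = (1, 1, -3) + (-1)·(2, -1, -2) = (-1, 2, -1).

(-1, 2, -1)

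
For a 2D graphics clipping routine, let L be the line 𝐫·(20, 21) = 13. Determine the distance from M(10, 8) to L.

355/29

The normal to the line is n = (20, 21) with |n| = 29.
|n·M − 13| = |368 − 13| = 355, so the distance is 355/29.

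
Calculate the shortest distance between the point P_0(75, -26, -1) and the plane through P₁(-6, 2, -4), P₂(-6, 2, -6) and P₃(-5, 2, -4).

28

P₁P₂ = (0, 0, -2) and P₁P₃ = (1, 0, 0), so a normal is n = P₁P₂ × P₁P₃ = (0, -2, 0).
d = |(-2)·(-26) − (-4)| / √(0 + 4 + 0) = |56| / 2 = 28.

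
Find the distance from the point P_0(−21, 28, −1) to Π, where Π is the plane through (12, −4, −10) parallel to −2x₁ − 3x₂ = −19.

30√13/13

Parallel planes share the normal n = (−2, −3, 0); since (12, −4, −10) lies on the plane, its equation is −2x₁ − 3x₂ = -12.
Then n·(−21, 28, −1) − (−12) = −30.
|n| = √(4 + 9 + 0) = √13, so the distance is |-30|/√13 = 30/√13.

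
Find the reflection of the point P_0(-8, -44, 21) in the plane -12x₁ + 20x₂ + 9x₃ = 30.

(-32, -4, 39)

With n = (-12, 20, 9), the signed offset is (n·P_0 − 30)/|n|² = -625/625 = -1.
P_0' = P_0 − 2t·n = (-8, -44, 21) − (-2)·(-12, 20, 9) = (-32, -4, 39).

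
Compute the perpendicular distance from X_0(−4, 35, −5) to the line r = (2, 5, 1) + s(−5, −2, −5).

18√3

Direction vector d = (−5, −2, −5).
AP = (−6, 30, −6), and AP × d = (−162, 0, 162).
|AP × d|² = 52488 and |d|² = 54, so the distance is √(52488/54) = √972 = 18√3.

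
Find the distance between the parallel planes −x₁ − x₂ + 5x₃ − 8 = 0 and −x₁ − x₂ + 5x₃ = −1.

√3

With common normal n = (−1, −1, 5) (|n| = 3√3), the distance is |8 − (-1)|/|n| = 9/(3√3) = √3.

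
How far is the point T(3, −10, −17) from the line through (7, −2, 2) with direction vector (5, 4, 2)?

3√29

Direction vector d = (5, 4, 2).
AP = (−4, −8, −19); AP·d = -90, |AP|² = 441, |d|² = 45.
distance² = |AP|² − (AP·d)²/|d|² = 441 − 8100/45 = 261, so the distance is 3√29.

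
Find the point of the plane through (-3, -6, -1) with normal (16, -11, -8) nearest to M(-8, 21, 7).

(8, 10, -1)

The perpendicular from M has direction n = (16, -11, -8): r = (-8, 21, 7) + μ(16, -11, -8).
Substitute into the plane: n·(M + μn) = 26 gives -415 + 441μ = 26, so μ = 1.
Foot = (-8, 21, 7) + 1·(16, -11, -8) = (8, 10, -1).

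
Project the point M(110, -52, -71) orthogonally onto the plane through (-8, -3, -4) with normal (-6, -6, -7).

(1240/11, -542/11, -746/11)

The perpendicular from M has direction n = (-6, -6, -7): r = (110, -52, -71) + λ(-6, -6, -7).
Substitute into the plane: n·(M + λn) = 94 gives 149 + 121λ = 94, so λ = -5/11.
Foot = (110, -52, -71) + (-5/11)·(-6, -6, -7) = (1240/11, -542/11, -746/11).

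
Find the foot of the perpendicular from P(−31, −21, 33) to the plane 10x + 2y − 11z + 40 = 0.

n = (10, 2, −11), |n|² = 225, and n·P − (-40) = -675.
t = -675/225 = -3, so the foot is P − t·n = (−31, −21, 33) − (-3)·(10, 2, −11) = (−1, −15, 0).

(-1, -15, 0)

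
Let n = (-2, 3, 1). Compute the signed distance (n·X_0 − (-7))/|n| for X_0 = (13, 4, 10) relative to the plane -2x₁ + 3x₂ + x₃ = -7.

3√14/14

n·X_0 − (-7) = 3.
|n| = √14, so the signed distance is 3√14/14.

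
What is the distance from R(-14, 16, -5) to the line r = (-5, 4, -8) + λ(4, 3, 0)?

3√26

Direction vector d = (4, 3, 0).
AP = (-9, 12, 3), and AP × d = (-9, 12, -75).
|AP × d|² = 5850 and |d|² = 25, so the distance is √(5850/25) = √234 = 3√26.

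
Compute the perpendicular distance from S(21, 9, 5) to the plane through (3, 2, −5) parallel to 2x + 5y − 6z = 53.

11√65/65

Parallel planes share the normal n = (2, 5, −6); since (3, 2, −5) lies on the plane, its equation is 2x + 5y − 6z = 46.
Then n·(21, 9, 5) − 46 = 11.
|n| = √(4 + 25 + 36) = √65, so the distance is |11|/√65 = 11√65/65.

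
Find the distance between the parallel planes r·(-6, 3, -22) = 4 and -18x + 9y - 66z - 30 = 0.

6/23

Divide the second equation by 3 to match normals: -6x + 3y - 22z = 10.
With common normal n = (-6, 3, -22) (|n| = 23), the distance is |4 − 10|/|n| = 6/23.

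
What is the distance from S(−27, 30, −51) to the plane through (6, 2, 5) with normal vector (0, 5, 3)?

28/√34

The plane has equation n·(r − (6, 2, 5)) = 0, i.e. n·r = 25.
n = (0, 5, 3); n·P − 25 = -28; |n| = √34; distance = 28/√34 = 14√34/17.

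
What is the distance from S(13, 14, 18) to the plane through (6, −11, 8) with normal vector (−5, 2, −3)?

The plane has equation n·(r − (6, −11, 8)) = 0, i.e. n·r = -76.
Then n·(13, 14, 18) − (−76) = −15.
|n| = √(25 + 4 + 9) = √38, so the distance is |-15|/√38 = 15√38/38.

15√38/38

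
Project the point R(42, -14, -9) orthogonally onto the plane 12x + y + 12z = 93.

n = (12, 1, 12), |n|² = 289, and n·R − 93 = 289.
t = 289/289 = 1, so the foot is R − t·n = (42, -14, -9) − 1·(12, 1, 12) = (30, -15, -21).

(30, -15, -21)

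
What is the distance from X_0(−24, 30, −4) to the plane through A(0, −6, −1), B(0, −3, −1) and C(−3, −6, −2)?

AB = (0, 3, 0) and AC = (−3, 0, −1), so a normal is n = AB × AC = (−3, 0, 9).
n = (−3, 0, 9); n·P − (-9) = 45; |n| = 3√10; distance = 45/(3√10) = 15/√10.

15/√10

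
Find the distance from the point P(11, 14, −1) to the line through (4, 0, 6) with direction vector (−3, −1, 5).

Direction vector d = (−3, −1, 5).
AP = (7, 14, −7); AP·d = -70, |AP|² = 294, |d|² = 35.
distance² = |AP|² − (AP·d)²/|d|² = 294 − 4900/35 = 154, so the distance is √154.

√154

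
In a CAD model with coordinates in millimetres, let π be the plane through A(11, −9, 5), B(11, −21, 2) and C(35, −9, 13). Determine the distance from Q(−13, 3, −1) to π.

AB = (0, −12, −3) and AC = (24, 0, 8), so a normal is n = AB × AC = (−96, −72, 288).
Then n·(−13, 3, −1) − 1032 = −288.
|n| = √(9216 + 5184 + 82944) = 312, so the distance is |-288|/312 = 12/13.

12/13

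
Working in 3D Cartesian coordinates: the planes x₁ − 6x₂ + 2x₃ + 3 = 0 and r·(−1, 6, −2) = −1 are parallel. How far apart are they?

4/√41

Divide the second equation by -1 to match normals: x₁ − 6x₂ + 2x₃ = 1.
With common normal n = (1, −6, 2) (|n| = √41), the distance is |(-3) − 1|/|n| = 4/√41.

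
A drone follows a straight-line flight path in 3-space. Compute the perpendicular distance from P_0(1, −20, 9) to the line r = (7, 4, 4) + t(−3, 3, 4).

3√67

Direction vector d = (−3, 3, 4).
AP = (−6, −24, 5), and AP × d = (−111, 9, −90).
|AP × d|² = 20502 and |d|² = 34, so the distance is √(20502/34) = √603 = 3√67.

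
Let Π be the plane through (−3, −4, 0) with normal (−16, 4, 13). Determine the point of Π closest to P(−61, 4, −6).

The perpendicular from P has direction n = (−16, 4, 13): r = (−61, 4, −6) + λ(−16, 4, 13).
Substitute into the plane: n·(P + λn) = 32 gives 914 + 441λ = 32, so λ = -2.
Foot = (−61, 4, −6) + (-2)·(−16, 4, 13) = (−29, −4, −32).

(-29, -4, -32)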